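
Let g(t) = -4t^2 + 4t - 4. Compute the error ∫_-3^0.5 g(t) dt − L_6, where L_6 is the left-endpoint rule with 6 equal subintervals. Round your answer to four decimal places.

Exact integral: ∫_-3^0.5 g(t) dt ≈ -67.666667.
L_6 ≈ -82.752315.
Error ≈ -67.666667 − (-82.752315) ≈ 15.0856.

15.0856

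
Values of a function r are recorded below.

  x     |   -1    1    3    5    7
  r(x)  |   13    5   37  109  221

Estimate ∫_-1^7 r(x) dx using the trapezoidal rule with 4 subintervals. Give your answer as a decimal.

536

Δx = 2.
T_4 = (2/2)·[13 + 2·5 + 2·37 + 2·109 + 221] = 536.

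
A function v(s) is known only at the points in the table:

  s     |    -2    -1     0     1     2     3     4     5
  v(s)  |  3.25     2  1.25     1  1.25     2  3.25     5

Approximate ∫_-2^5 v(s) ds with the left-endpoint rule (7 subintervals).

14

Δs = 1.
Sum = 1·[3.25 + 2 + 1.25 + 1 + 1.25 + 2 + 3.25] = 14.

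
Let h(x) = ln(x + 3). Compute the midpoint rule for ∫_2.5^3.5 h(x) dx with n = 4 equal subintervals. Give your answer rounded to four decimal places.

Δx = (3.5 − 2.5)/4 = 0.25.
Midpoints: 2.625, 2.875, 3.125, 3.375.
h(2.625) ≈ 1.7272, h(2.875) ≈ 1.7707, h(3.125) ≈ 1.8124, h(3.375) ≈ 1.8524.
Sum = Δx · [h(2.625) + h(2.875) + h(3.125) + h(3.375)].
Sum ≈ 1.7907.

1.7907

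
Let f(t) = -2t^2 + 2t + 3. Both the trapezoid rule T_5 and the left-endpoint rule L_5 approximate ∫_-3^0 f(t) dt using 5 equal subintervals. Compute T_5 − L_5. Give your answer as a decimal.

7.2

T_5 = -18.36.
L_5 = -25.56.
T_5 − L_5 = 7.2.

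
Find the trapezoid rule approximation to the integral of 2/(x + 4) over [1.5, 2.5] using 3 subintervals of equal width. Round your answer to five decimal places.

Δx = (2.5 − 1.5)/3 = 1/3.
f(1.5) = 4/11, f(11/6) = 12/35, f(13/6) = 12/37, f(2.5) = 4/13.
T_3 = (Δx/2)·[f(x_0) + 2f(x_1) + 2f(x_2) + f(x_3)].
Sum ≈ 0.33428.

0.33428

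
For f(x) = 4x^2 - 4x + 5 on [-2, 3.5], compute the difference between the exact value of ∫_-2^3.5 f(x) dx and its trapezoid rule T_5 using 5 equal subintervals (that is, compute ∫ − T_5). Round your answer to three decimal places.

Exact integral: ∫_-2^3.5 f(x) dx ≈ 78.83333.
T_5 = 83.27.
Error ≈ 78.83333 − 83.27 ≈ -4.437.

-4.437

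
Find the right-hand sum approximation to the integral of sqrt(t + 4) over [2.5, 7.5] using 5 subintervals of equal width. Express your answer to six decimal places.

15.367831

Δt = (7.5 − 2.5)/5 = 1.
Right endpoints: 3.5, 4.5, 5.5, 6.5, 7.5.
f(3.5) ≈ 2.738613, f(4.5) ≈ 2.915476, f(5.5) ≈ 3.082207, f(6.5) ≈ 3.240370, f(7.5) ≈ 3.391165.
Sum = Δt · [f(3.5) + f(4.5) + f(5.5) + f(6.5) + f(7.5)].
Sum ≈ 15.367831.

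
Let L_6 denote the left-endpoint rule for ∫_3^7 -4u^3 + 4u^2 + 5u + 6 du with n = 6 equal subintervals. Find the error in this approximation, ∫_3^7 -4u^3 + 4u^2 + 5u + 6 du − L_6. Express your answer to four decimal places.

Exact integral: ∫_3^7 f(u) du ≈ -1774.666667.
L_6 ≈ -1429.925926.
Error ≈ -1774.666667 − (-1429.925926) ≈ -344.7407.

-344.7407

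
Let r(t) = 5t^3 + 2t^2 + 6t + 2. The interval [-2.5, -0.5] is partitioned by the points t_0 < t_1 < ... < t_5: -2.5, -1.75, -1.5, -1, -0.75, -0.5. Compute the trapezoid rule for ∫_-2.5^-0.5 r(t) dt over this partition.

-54.97265625

Subinterval widths: 0.75, 0.25, 0.5, 0.25, 0.25.
r(-2.5) = -78.625, r(-1.75) = -29.171875, r(-1.5) = -19.375, r(-1) = -7, r(-0.75) = -3.484375, r(-0.5) = -1.125.
On each subinterval the trapezoid contributes (Δt_i/2)·[r(t_{i-1}) + r(t_i)].
Sum = -54.97265625.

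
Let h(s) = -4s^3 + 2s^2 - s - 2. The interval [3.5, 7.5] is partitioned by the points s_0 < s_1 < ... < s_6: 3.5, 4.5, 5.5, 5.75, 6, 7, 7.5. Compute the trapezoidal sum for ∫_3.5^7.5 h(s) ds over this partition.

Subinterval widths: 1, 1, 0.25, 0.25, 1, 0.5.
h(3.5) = -152.5, h(4.5) = -330.5, h(5.5) = -612.5, h(5.75) = -702.0625, h(6) = -800, h(7) = -1283, h(7.5) = -1584.5.
On each subinterval the trapezoid contributes (Δs_i/2)·[h(s_{i-1}) + h(s_i)].
Sum = -2823.453125.

-2823.453125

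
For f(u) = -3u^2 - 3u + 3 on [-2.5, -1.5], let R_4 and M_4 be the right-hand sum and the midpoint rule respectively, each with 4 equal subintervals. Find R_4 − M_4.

R_4 = -2.15625.
M_4 = -3.234375.
R_4 − M_4 = 1.078125.

1.078125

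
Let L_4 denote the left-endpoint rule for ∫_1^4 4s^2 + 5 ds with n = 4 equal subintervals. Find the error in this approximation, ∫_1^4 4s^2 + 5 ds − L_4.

Exact integral: ∫_1^4 f(s) ds = 99.
L_4 = 77.625.
Error = 99 − 77.625 = 21.375.

21.375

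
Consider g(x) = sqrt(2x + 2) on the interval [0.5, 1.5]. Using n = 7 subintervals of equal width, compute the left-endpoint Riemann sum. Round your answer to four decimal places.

1.9585

Δx = (1.5 − 0.5)/7 = 1/7.
Left endpoints: 0.5, 9/14, 11/14, 13/14, 15/14, 17/14, 19/14.
g(0.5) ≈ 1.7321, g(9/14) ≈ 1.8127, g(11/14) ≈ 1.8898, g(13/14) ≈ 1.9640, g(15/14) ≈ 2.0354, g(17/14) ≈ 2.1044, g(19/14) ≈ 2.1712.
Sum = Δx · [g(0.5) + g(9/14) + g(11/14) + ...].
Sum ≈ 1.9585.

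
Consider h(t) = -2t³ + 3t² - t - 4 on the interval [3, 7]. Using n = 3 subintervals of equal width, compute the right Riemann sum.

Δt = (7 − 3)/3 = 4/3.
Right endpoints: 13/3, 17/3, 7.
h(13/3) = -3098/27, h(17/3) = -7486/27, h(7) = -550.
Sum = Δt · [h(13/3) + h(17/3) + h(7)].
Sum = -1256.

-1256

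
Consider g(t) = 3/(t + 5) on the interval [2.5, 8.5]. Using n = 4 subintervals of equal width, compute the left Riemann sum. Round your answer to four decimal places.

1.9036

Δt = (8.5 − 2.5)/4 = 1.5.
Left endpoints: 2.5, 4, 5.5, 7.
g(2.5) = 0.4, g(4) = 1/3, g(5.5) = 2/7, g(7) = 0.25.
Sum = Δt · [g(2.5) + g(4) + g(5.5) + g(7)].
Sum ≈ 1.9036.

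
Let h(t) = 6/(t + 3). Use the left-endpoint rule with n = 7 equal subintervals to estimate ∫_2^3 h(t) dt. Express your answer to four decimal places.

1.1083

Δt = (3 − 2)/7 = 1/7.
Left endpoints: 2, 15/7, 16/7, 17/7, 18/7, 19/7, 20/7.
h(2) = 1.2, h(15/7) = 7/6, h(16/7) = 42/37, h(17/7) = 21/19, h(18/7) = 14/13, h(19/7) = 1.05, h(20/7) = 42/41.
Sum = Δt · [h(2) + h(15/7) + h(16/7) + ...].
Sum ≈ 1.1083.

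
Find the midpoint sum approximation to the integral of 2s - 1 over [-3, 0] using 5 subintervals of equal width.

-12

Δs = (0 − (-3))/5 = 0.6.
Midpoints: -2.7, -2.1, -1.5, -0.9, -0.3.
f(-2.7) = -6.4, f(-2.1) = -5.2, f(-1.5) = -4, f(-0.9) = -2.8, f(-0.3) = -1.6.
Sum = Δs · [f(-2.7) + f(-2.1) + f(-1.5) + f(-0.9) + f(-0.3)].
Sum = -12.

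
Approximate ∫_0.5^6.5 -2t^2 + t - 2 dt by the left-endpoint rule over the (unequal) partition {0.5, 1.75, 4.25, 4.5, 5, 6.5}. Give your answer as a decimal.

Subinterval widths: 1.25, 2.5, 0.25, 0.5, 1.5.
Left endpoints: 0.5, 1.75, 4.25, 4.5, 5.
f(0.5) = -2, f(1.75) = -6.375, f(4.25) = -33.875, f(4.5) = -38, f(5) = -47.
Sum = Σ Δt_i · f(t_i).
Sum = -116.40625.

-116.40625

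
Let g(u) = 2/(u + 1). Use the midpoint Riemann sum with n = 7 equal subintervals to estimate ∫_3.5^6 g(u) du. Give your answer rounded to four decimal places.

0.8834

Δu = (6 − 3.5)/7 = 5/14.
Midpoints: 103/28, 113/28, 123/28, 4.75, 143/28, 153/28, 163/28.
g(103/28) = 56/131, g(113/28) = 56/141, g(123/28) = 56/151, g(4.75) = 8/23, g(143/28) = 56/171, g(153/28) = 56/181, g(163/28) = 56/191.
Sum = Δu · [g(103/28) + g(113/28) + g(123/28) + ...].
Sum ≈ 0.8834.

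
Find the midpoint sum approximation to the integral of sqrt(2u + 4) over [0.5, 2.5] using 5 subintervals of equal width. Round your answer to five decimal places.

5.27398

Δu = (2.5 − 0.5)/5 = 0.4.
Midpoints: 0.7, 1.1, 1.5, 1.9, 2.3.
f(0.7) ≈ 2.32379, f(1.1) ≈ 2.48998, f(1.5) ≈ 2.64575, f(1.9) ≈ 2.79285, f(2.3) ≈ 2.93258.
Sum = Δu · [f(0.7) + f(1.1) + f(1.5) + f(1.9) + f(2.3)].
Sum ≈ 5.27398.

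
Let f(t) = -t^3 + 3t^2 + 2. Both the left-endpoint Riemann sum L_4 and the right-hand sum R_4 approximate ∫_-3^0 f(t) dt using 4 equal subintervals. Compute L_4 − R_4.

40.5

L_4 = 75.609375.
R_4 = 35.109375.
L_4 − R_4 = 40.5.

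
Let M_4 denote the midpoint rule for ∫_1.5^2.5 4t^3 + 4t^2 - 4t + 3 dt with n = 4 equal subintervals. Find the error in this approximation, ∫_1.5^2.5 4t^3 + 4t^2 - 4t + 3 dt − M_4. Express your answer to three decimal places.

0.146

Exact integral: ∫_1.5^2.5 f(t) dt ≈ 45.33333.
M_4 = 45.1875.
Error ≈ 45.33333 − 45.1875 ≈ 0.146.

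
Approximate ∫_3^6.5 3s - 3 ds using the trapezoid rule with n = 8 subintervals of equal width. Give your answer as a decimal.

39.375

Δs = (6.5 − 3)/8 = 0.4375.
f(3) = 6, f(3.4375) = 7.3125, f(3.875) = 8.625, f(4.3125) = 9.9375, f(4.75) = 11.25, f(5.1875) = 12.5625, f(5.625) = 13.875, f(6.0625) = 15.1875, f(6.5) = 16.5.
T_8 = (Δs/2)·[f(s_0) + 2f(s_1) + ... + 2f(s_{7}) + f(s_8)].
Sum = 39.375.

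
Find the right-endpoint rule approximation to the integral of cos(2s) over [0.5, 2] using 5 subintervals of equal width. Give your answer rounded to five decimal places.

Δs = (2 − 0.5)/5 = 0.3.
Right endpoints: 0.8, 1.1, 1.4, 1.7, 2.
f(0.8) ≈ -0.02920, f(1.1) ≈ -0.58850, f(1.4) ≈ -0.94222, f(1.7) ≈ -0.96680, f(2) ≈ -0.65364.
Sum = Δs · [f(0.8) + f(1.1) + f(1.4) + f(1.7) + f(2)].
Sum ≈ -0.95411.

-0.95411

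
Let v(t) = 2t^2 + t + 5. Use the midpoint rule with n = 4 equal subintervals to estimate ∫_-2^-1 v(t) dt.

8.15625

Δt = (-1 − (-2))/4 = 0.25.
Midpoints: -1.875, -1.625, -1.375, -1.125.
v(-1.875) = 10.15625, v(-1.625) = 8.65625, v(-1.375) = 7.40625, v(-1.125) = 6.40625.
Sum = Δt · [v(-1.875) + v(-1.625) + v(-1.375) + v(-1.125)].
Sum = 8.15625.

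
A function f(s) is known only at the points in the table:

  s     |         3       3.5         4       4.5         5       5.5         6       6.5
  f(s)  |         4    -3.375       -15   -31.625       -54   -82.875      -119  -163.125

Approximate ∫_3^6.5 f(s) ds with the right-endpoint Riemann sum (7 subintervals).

-234.5

Δs = 0.5.
Sum = 0.5·[(-3.375) + (-15) + (-31.625) + (-54) + (-82.875) + (-119) + (-163.125)] = -234.5.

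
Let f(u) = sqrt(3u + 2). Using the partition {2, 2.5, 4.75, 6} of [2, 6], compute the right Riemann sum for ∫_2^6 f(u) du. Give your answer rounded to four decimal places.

16.2013

Subinterval widths: 0.5, 2.25, 1.25.
Right endpoints: 2.5, 4.75, 6.
f(2.5) ≈ 3.0822, f(4.75) ≈ 4.0311, f(6) ≈ 4.4721.
Sum = Σ Δu_i · f(u_i).
Sum ≈ 16.2013.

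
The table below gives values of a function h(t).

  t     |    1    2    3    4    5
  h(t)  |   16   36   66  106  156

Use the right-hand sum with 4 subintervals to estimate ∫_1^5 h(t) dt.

364

Δt = 1.
Sum = 1·[36 + 66 + 106 + 156] = 364.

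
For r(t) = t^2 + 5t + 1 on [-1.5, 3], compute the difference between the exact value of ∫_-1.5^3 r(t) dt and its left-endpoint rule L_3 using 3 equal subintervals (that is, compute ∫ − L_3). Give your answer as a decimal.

Exact integral: ∫_-1.5^3 r(t) dt = 31.5.
L_3 = 11.25.
Error = 31.5 − 11.25 = 20.25.

20.25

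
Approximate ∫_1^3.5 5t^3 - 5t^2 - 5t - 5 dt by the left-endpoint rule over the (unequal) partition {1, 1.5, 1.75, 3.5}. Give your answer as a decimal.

Subinterval widths: 0.5, 0.25, 1.75.
Left endpoints: 1, 1.5, 1.75.
f(1) = -10, f(1.5) = -6.875, f(1.75) = -2.265625.
Sum = Σ Δt_i · f(t_i).
Sum = -10.68359375.

-10.68359375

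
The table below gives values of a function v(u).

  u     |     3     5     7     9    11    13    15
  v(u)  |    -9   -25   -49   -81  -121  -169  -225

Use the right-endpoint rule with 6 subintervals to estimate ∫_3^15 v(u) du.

-1340

Δu = 2.
Sum = 2·[(-25) + (-49) + (-81) + (-121) + (-169) + (-225)] = -1340.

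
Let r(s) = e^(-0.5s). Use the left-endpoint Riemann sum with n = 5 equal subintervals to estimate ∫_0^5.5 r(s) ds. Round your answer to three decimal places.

2.434

Δs = (5.5 − 0)/5 = 1.1.
Left endpoints: 0, 1.1, 2.2, 3.3, 4.4.
r(0) ≈ 1.000, r(1.1) ≈ 0.577, r(2.2) ≈ 0.333, r(3.3) ≈ 0.192, r(4.4) ≈ 0.111.
Sum = Δs · [r(0) + r(1.1) + r(2.2) + r(3.3) + r(4.4)].
Sum ≈ 2.434.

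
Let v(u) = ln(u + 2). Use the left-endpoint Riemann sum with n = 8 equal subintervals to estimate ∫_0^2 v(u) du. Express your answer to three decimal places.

2.071

Δu = (2 − 0)/8 = 0.25.
Left endpoints: 0, 0.25, 0.5, 0.75, 1, 1.25, 1.5, 1.75.
v(0) ≈ 0.693, v(0.25) ≈ 0.811, v(0.5) ≈ 0.916, v(0.75) ≈ 1.012, v(1) ≈ 1.099, v(1.25) ≈ 1.179, v(1.5) ≈ 1.253, v(1.75) ≈ 1.322.
Sum = Δu · [v(0) + v(0.25) + v(0.5) + ...].
Sum ≈ 2.071.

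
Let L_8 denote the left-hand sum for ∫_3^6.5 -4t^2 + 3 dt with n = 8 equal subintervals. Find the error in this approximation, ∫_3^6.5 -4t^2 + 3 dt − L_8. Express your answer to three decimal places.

Exact integral: ∫_3^6.5 f(t) dt ≈ -319.66667.
L_8 = -291.01953125.
Error ≈ -319.66667 − (-291.01953125) ≈ -28.647.

-28.647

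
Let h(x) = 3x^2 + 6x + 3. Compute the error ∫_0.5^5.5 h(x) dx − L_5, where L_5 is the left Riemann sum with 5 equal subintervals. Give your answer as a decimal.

57.5

Exact integral: ∫_0.5^5.5 h(x) dx = 271.25.
L_5 = 213.75.
Error = 271.25 − 213.75 = 57.5.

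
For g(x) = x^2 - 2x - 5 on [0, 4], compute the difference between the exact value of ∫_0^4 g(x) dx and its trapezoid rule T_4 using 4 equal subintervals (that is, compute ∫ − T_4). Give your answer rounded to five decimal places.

-0.66667

Exact integral: ∫_0^4 g(x) dx ≈ -14.6666667.
T_4 = -14.
Error ≈ -14.6666667 − (-14) ≈ -0.66667.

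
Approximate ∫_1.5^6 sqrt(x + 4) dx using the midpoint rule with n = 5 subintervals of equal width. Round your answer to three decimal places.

Δx = (6 − 1.5)/5 = 0.9.
Midpoints: 1.95, 2.85, 3.75, 4.65, 5.55.
f(1.95) ≈ 2.439, f(2.85) ≈ 2.617, f(3.75) ≈ 2.784, f(4.65) ≈ 2.941, f(5.55) ≈ 3.090.
Sum = Δx · [f(1.95) + f(2.85) + f(3.75) + f(4.65) + f(5.55)].
Sum ≈ 12.485.

12.485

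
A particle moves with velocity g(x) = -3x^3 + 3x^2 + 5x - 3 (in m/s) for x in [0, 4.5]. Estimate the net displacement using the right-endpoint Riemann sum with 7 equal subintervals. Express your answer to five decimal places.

Δx = (4.5 − 0)/7 = 9/14.
Right endpoints: 9/14, 9/7, 27/14, 18/7, 45/14, 27/7, 4.5.
g(9/14) = 1803/2744, g(9/7) = 690/343, g(27/14) = -10203/2744, g(18/7) = -7311/343, g(45/14) = -152457/2744, g(27/7) = -38154/343, g(4.5) = -193.125.
Sum = Δx · [g(9/14) + g(9/7) + g(27/14) + ...].
Sum ≈ -245.75510.

-245.75510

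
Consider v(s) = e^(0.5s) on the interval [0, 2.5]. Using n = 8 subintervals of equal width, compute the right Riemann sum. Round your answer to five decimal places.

Δs = (2.5 − 0)/8 = 0.3125.
Right endpoints: 0.3125, 0.625, 0.9375, 1.25, 1.5625, 1.875, 2.1875, 2.5.
v(0.3125) ≈ 1.16912, v(0.625) ≈ 1.36684, v(0.9375) ≈ 1.59800, v(1.25) ≈ 1.86825, v(1.5625) ≈ 2.18420, v(1.875) ≈ 2.55359, v(2.1875) ≈ 2.98545, v(2.5) ≈ 3.49034.
Sum = Δs · [v(0.3125) + v(0.625) + v(0.9375) + ...].
Sum ≈ 5.37993.

5.37993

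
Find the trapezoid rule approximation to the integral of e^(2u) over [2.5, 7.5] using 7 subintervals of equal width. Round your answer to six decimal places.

1903382.050132

Δu = (7.5 − 2.5)/7 = 5/7.
f(2.5) ≈ 148.413159, f(45/14) ≈ 619.288618, f(55/14) ≈ 2584.126599, f(65/14) ≈ 10782.872619, f(75/14) ≈ 44994.057941, f(85/14) ≈ 187748.230132, f(95/14) ≈ 783423.401459, f(7.5) ≈ 3269017.372472.
T_7 = (Δu/2)·[f(u_0) + 2f(u_1) + ... + 2f(u_{6}) + f(u_7)].
Sum ≈ 1903382.050132.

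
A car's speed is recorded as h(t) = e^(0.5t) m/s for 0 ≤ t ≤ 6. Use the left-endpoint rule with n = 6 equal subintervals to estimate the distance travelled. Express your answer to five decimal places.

Δt = (6 − 0)/6 = 1.
Left endpoints: 0, 1, 2, 3, 4, 5.
h(0) ≈ 1.00000, h(1) ≈ 1.64872, h(2) ≈ 2.71828, h(3) ≈ 4.48169, h(4) ≈ 7.38906, h(5) ≈ 12.18249.
Sum = Δt · [h(0) + h(1) + h(2) + ...].
Sum ≈ 29.42024.

29.42024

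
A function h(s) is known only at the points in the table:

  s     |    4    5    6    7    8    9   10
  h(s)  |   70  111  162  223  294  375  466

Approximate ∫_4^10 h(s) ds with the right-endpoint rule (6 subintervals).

Δs = 1.
Sum = 1·[111 + 162 + 223 + 294 + 375 + 466] = 1631.

1631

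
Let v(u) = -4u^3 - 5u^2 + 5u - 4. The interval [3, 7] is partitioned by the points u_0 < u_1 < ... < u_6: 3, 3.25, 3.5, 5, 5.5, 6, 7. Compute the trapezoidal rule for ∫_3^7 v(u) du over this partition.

Subinterval widths: 0.25, 0.25, 1.5, 0.5, 0.5, 1.
v(3) = -142, v(3.25) = -177.875, v(3.5) = -219.25, v(5) = -604, v(5.5) = -793.25, v(6) = -1018, v(7) = -1586.
On each subinterval the trapezoid contributes (Δu_i/2)·[v(u_{i-1}) + v(u_i)].
Sum = -2811.1875.

-2811.1875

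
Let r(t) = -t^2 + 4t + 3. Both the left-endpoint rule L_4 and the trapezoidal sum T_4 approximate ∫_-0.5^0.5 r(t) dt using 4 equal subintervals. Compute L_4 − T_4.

L_4 = 2.40625.
T_4 = 2.90625.
L_4 − T_4 = -0.5.

-0.5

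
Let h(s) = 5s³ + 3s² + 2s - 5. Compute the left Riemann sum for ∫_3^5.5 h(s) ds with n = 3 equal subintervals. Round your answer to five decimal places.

891.00694

Δs = (5.5 − 3)/3 = 5/6.
Left endpoints: 3, 23/6, 14/3.
h(3) = 163, h(23/6) = 70933/216, h(14/3) = 15601/27.
Sum = Δs · [h(3) + h(23/6) + h(14/3)].
Sum ≈ 891.00694.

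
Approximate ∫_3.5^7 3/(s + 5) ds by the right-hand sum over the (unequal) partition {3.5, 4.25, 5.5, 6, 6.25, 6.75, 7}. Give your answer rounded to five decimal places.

Subinterval widths: 0.75, 1.25, 0.5, 0.25, 0.5, 0.25.
Right endpoints: 4.25, 5.5, 6, 6.25, 6.75, 7.
f(4.25) = 12/37, f(5.5) = 2/7, f(6) = 3/11, f(6.25) = 4/15, f(6.75) = 12/47, f(7) = 0.25.
Sum = Σ Δs_i · f(s_i).
Sum ≈ 0.99358.

0.99358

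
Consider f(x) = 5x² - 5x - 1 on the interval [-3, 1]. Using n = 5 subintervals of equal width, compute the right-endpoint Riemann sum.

Δx = (1 − (-3))/5 = 0.8.
Right endpoints: -2.2, -1.4, -0.6, 0.2, 1.
f(-2.2) = 34.2, f(-1.4) = 15.8, f(-0.6) = 3.8, f(0.2) = -1.8, f(1) = -1.
Sum = Δx · [f(-2.2) + f(-1.4) + f(-0.6) + f(0.2) + f(1)].
Sum = 40.8.

40.8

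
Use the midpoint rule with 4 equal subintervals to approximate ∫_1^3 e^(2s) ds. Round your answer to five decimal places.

Δs = (3 − 1)/4 = 0.5.
Midpoints: 1.25, 1.75, 2.25, 2.75.
f(1.25) ≈ 12.18249, f(1.75) ≈ 33.11545, f(2.25) ≈ 90.01713, f(2.75) ≈ 244.69193.
Sum = Δs · [f(1.25) + f(1.75) + f(2.25) + f(2.75)].
Sum ≈ 190.00350.

190.00350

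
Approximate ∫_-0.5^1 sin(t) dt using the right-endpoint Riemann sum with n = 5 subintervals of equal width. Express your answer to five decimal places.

Δt = (1 − (-0.5))/5 = 0.3.
Right endpoints: -0.2, 0.1, 0.4, 0.7, 1.
f(-0.2) ≈ -0.19867, f(0.1) ≈ 0.09983, f(0.4) ≈ 0.38942, f(0.7) ≈ 0.64422, f(1) ≈ 0.84147.
Sum = Δt · [f(-0.2) + f(0.1) + f(0.4) + f(0.7) + f(1)].
Sum ≈ 0.53288.

0.53288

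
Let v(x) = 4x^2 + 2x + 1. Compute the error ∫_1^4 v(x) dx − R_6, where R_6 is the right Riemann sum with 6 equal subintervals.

-17

Exact integral: ∫_1^4 v(x) dx = 102.
R_6 = 119.
Error = 102 − 119 = -17.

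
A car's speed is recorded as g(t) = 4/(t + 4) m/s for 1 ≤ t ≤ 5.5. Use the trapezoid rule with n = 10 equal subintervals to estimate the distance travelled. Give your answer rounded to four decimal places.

Δt = (5.5 − 1)/10 = 0.45.
g(1) = 0.8, g(1.45) = 80/109, g(1.9) = 40/59, g(2.35) = 80/127, g(2.8) = 10/17, g(3.25) = 16/29, g(3.7) = 40/77, g(4.15) = 80/163, g(4.6) = 20/43, g(5.05) = 80/181, g(5.5) = 8/19.
T_10 = (Δt/2)·[g(t_0) + 2g(t_1) + ... + 2g(t_{9}) + g(t_10)].
Sum ≈ 2.5694.

2.5694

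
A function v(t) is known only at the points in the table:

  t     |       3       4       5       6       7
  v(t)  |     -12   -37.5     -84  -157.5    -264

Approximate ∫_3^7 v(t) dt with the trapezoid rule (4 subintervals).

Δt = 1.
T_4 = (1/2)·[(-12) + 2·(-37.5) + 2·(-84) + 2·(-157.5) + (-264)] = -417.

-417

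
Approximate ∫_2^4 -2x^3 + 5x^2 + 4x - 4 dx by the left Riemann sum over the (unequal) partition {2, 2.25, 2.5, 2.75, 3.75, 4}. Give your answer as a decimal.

2.5625

Subinterval widths: 0.25, 0.25, 0.25, 1, 0.25.
Left endpoints: 2, 2.25, 2.5, 2.75, 3.75.
f(2) = 8, f(2.25) = 7.53125, f(2.5) = 6, f(2.75) = 3.21875, f(3.75) = -24.15625.
Sum = Σ Δx_i · f(x_i).
Sum = 2.5625.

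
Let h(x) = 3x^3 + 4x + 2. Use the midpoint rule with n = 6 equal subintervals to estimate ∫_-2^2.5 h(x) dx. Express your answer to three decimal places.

Δx = (2.5 − (-2))/6 = 0.75.
Midpoints: -1.625, -0.875, -0.125, 0.625, 1.375, 2.125.
h(-1.625) = -8895/512, h(-0.875) = -1797/512, h(-0.125) = 765/512, h(0.625) = 2679/512, h(1.375) = 7833/512, h(2.125) = 20115/512.
Sum = Δx · [h(-1.625) + h(-0.875) + h(-0.125) + ...].
Sum ≈ 30.322.

30.322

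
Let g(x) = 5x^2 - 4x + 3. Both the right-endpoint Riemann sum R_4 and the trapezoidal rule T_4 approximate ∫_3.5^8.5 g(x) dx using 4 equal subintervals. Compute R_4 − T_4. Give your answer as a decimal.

R_4 = 1028.59375.
T_4 = 853.59375.
R_4 − T_4 = 175.

175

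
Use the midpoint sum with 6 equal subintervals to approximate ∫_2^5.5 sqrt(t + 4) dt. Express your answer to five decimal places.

9.72328

Δt = (5.5 − 2)/6 = 7/12.
Midpoints: 55/24, 2.875, 83/24, 97/24, 4.625, 125/24.
f(55/24) ≈ 2.50832, f(2.875) ≈ 2.62202, f(83/24) ≈ 2.73099, f(97/24) ≈ 2.83578, f(4.625) ≈ 2.93684, f(125/24) ≈ 3.03452.
Sum = Δt · [f(55/24) + f(2.875) + f(83/24) + ...].
Sum ≈ 9.72328.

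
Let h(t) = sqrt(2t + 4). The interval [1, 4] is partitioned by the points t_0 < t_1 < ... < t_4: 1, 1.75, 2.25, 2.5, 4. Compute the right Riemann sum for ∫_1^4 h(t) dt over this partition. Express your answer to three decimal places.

Subinterval widths: 0.75, 0.5, 0.25, 1.5.
Right endpoints: 1.75, 2.25, 2.5, 4.
h(1.75) ≈ 2.739, h(2.25) ≈ 2.915, h(2.5) ≈ 3.000, h(4) ≈ 3.464.
Sum = Σ Δt_i · h(t_i).
Sum ≈ 9.458.

9.458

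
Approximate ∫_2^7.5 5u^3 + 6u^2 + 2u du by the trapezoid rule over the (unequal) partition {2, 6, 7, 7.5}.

Subinterval widths: 4, 1, 0.5.
f(2) = 68, f(6) = 1308, f(7) = 2023, f(7.5) = 2461.875.
On each subinterval the trapezoid contributes (Δu_i/2)·[f(u_{i-1}) + f(u_i)].
Sum = 5538.71875.

5538.71875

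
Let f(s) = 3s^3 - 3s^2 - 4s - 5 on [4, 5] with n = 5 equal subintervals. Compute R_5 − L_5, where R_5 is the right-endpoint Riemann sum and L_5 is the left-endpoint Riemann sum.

30.4

R_5 = 208.2.
L_5 = 177.8.
R_5 − L_5 = 30.4.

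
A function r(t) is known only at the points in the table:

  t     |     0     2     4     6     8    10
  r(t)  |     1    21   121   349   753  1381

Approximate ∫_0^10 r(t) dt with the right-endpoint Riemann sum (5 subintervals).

Δt = 2.
Sum = 2·[21 + 121 + 349 + 753 + 1381] = 5250.

5250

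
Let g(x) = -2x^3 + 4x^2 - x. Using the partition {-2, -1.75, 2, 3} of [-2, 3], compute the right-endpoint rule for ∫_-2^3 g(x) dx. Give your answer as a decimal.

-22.3203125

Subinterval widths: 0.25, 3.75, 1.
Right endpoints: -1.75, 2, 3.
g(-1.75) = 24.71875, g(2) = -2, g(3) = -21.
Sum = Σ Δx_i · g(x_i).
Sum = -22.3203125.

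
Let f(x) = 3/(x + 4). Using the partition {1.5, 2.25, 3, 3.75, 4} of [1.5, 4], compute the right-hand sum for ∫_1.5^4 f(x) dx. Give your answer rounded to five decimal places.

1.06550

Subinterval widths: 0.75, 0.75, 0.75, 0.25.
Right endpoints: 2.25, 3, 3.75, 4.
f(2.25) = 0.48, f(3) = 3/7, f(3.75) = 12/31, f(4) = 0.375.
Sum = Σ Δx_i · f(x_i).
Sum ≈ 1.06550.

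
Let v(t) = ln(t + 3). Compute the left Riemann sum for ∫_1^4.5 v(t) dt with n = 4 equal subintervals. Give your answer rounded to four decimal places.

Δt = (4.5 − 1)/4 = 0.875.
Left endpoints: 1, 1.875, 2.75, 3.625.
v(1) ≈ 1.3863, v(1.875) ≈ 1.5841, v(2.75) ≈ 1.7492, v(3.625) ≈ 1.8909.
Sum = Δt · [v(1) + v(1.875) + v(2.75) + v(3.625)].
Sum ≈ 5.7842.

5.7842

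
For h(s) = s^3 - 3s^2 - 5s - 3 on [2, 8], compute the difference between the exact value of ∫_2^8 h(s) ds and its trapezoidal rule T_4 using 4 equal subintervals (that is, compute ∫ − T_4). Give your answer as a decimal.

Exact integral: ∫_2^8 h(s) ds = 348.
T_4 = 375.
Error = 348 − 375 = -27.

-27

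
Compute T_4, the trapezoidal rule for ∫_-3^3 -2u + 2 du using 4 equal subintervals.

Δu = (3 − (-3))/4 = 1.5.
f(-3) = 8, f(-1.5) = 5, f(0) = 2, f(1.5) = -1, f(3) = -4.
T_4 = (Δu/2)·[f(u_0) + 2f(u_1) + 2f(u_2) + 2f(u_3) + f(u_4)].
Sum = 12.

12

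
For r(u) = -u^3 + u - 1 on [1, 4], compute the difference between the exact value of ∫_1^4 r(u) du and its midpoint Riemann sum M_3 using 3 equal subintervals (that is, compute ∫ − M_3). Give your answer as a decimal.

Exact integral: ∫_1^4 r(u) du = -59.25.
M_3 = -57.375.
Error = -59.25 − (-57.375) = -1.875.

-1.875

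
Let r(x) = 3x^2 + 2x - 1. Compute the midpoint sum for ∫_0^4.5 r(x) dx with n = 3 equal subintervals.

104.34375

Δx = (4.5 − 0)/3 = 1.5.
Midpoints: 0.75, 2.25, 3.75.
r(0.75) = 2.1875, r(2.25) = 18.6875, r(3.75) = 48.6875.
Sum = Δx · [r(0.75) + r(2.25) + r(3.75)].
Sum = 104.34375.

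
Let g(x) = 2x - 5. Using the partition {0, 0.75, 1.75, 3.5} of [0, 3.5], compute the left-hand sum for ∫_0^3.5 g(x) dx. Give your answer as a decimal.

Subinterval widths: 0.75, 1, 1.75.
Left endpoints: 0, 0.75, 1.75.
g(0) = -5, g(0.75) = -3.5, g(1.75) = -1.5.
Sum = Σ Δx_i · g(x_i).
Sum = -9.875.

-9.875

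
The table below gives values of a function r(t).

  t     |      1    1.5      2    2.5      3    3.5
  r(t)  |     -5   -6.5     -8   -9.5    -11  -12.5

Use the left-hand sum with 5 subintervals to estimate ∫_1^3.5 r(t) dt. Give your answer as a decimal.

-20

Δt = 0.5.
Sum = 0.5·[(-5) + (-6.5) + (-8) + (-9.5) + (-11)] = -20.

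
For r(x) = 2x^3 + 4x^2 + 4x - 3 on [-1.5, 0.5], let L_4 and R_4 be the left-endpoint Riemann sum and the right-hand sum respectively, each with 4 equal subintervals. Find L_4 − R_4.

-3.5

L_4 = -9.5.
R_4 = -6.
L_4 − R_4 = -3.5.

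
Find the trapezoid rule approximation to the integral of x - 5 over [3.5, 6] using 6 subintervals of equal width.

Δx = (6 − 3.5)/6 = 5/12.
f(3.5) = -1.5, f(47/12) = -13/12, f(13/3) = -2/3, f(4.75) = -0.25, f(31/6) = 1/6, f(67/12) = 7/12, f(6) = 1.
T_6 = (Δx/2)·[f(x_0) + 2f(x_1) + ... + 2f(x_{5}) + f(x_6)].
Sum = -0.625.

-0.625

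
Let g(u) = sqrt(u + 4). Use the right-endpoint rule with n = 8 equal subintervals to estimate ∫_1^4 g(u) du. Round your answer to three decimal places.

7.742

Δu = (4 − 1)/8 = 0.375.
Right endpoints: 1.375, 1.75, 2.125, 2.5, 2.875, 3.25, 3.625, 4.
g(1.375) ≈ 2.318, g(1.75) ≈ 2.398, g(2.125) ≈ 2.475, g(2.5) ≈ 2.550, g(2.875) ≈ 2.622, g(3.25) ≈ 2.693, g(3.625) ≈ 2.761, g(4) ≈ 2.828.
Sum = Δu · [g(1.375) + g(1.75) + g(2.125) + ...].
Sum ≈ 7.742.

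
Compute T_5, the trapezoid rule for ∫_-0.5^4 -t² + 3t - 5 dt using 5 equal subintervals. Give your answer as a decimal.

Δt = (4 − (-0.5))/5 = 0.9.
f(-0.5) = -6.75, f(0.4) = -3.96, f(1.3) = -2.79, f(2.2) = -3.24, f(3.1) = -5.31, f(4) = -9.
T_5 = (Δt/2)·[f(t_0) + 2f(t_1) + ... + 2f(t_{4}) + f(t_5)].
Sum = -20.8575.

-20.8575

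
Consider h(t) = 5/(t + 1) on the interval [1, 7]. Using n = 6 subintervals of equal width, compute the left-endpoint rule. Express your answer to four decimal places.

7.9643

Δt = (7 − 1)/6 = 1.
Left endpoints: 1, 2, 3, 4, 5, 6.
h(1) = 2.5, h(2) = 5/3, h(3) = 1.25, h(4) = 1, h(5) = 5/6, h(6) = 5/7.
Sum = Δt · [h(1) + h(2) + h(3) + ...].
Sum ≈ 7.9643.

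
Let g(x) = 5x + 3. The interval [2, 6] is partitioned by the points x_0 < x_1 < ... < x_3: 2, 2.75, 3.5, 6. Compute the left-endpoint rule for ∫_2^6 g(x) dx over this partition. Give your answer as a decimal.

73.5625

Subinterval widths: 0.75, 0.75, 2.5.
Left endpoints: 2, 2.75, 3.5.
g(2) = 13, g(2.75) = 16.75, g(3.5) = 20.5.
Sum = Σ Δx_i · g(x_i).
Sum = 73.5625.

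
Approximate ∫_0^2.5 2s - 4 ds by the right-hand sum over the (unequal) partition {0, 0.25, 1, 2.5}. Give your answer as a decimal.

Subinterval widths: 0.25, 0.75, 1.5.
Right endpoints: 0.25, 1, 2.5.
f(0.25) = -3.5, f(1) = -2, f(2.5) = 1.
Sum = Σ Δs_i · f(s_i).
Sum = -0.875.

-0.875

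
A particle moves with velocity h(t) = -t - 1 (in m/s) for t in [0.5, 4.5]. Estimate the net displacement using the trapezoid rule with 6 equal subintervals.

Δt = (4.5 − 0.5)/6 = 2/3.
h(0.5) = -1.5, h(7/6) = -13/6, h(11/6) = -17/6, h(2.5) = -3.5, h(19/6) = -25/6, h(23/6) = -29/6, h(4.5) = -5.5.
T_6 = (Δt/2)·[h(t_0) + 2h(t_1) + ... + 2h(t_{5}) + h(t_6)].
Sum = -14.

-14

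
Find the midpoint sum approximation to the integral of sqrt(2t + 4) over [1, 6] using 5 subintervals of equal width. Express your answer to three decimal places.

Δt = (6 − 1)/5 = 1.
Midpoints: 1.5, 2.5, 3.5, 4.5, 5.5.
f(1.5) ≈ 2.646, f(2.5) ≈ 3.000, f(3.5) ≈ 3.317, f(4.5) ≈ 3.606, f(5.5) ≈ 3.873.
Sum = Δt · [f(1.5) + f(2.5) + f(3.5) + f(4.5) + f(5.5)].
Sum ≈ 16.441.

16.441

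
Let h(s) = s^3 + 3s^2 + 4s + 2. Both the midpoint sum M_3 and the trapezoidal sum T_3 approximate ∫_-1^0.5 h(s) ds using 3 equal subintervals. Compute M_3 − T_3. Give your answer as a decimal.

M_3 = 2.3203125.
T_3 = 2.53125.
M_3 − T_3 = -0.2109375.

-0.2109375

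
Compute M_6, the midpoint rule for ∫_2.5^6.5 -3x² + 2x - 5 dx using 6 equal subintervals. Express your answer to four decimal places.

-242.5556

Δx = (6.5 − 2.5)/6 = 2/3.
Midpoints: 17/6, 3.5, 25/6, 29/6, 5.5, 37/6.
f(17/6) = -281/12, f(3.5) = -34.75, f(25/6) = -48.75, f(29/6) = -785/12, f(5.5) = -84.75, f(37/6) = -106.75.
Sum = Δx · [f(17/6) + f(3.5) + f(25/6) + ...].
Sum ≈ -242.5556.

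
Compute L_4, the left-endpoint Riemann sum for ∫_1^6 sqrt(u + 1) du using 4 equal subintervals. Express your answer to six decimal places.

9.670282

Δu = (6 − 1)/4 = 1.25.
Left endpoints: 1, 2.25, 3.5, 4.75.
f(1) ≈ 1.414214, f(2.25) ≈ 1.802776, f(3.5) ≈ 2.121320, f(4.75) ≈ 2.397916.
Sum = Δu · [f(1) + f(2.25) + f(3.5) + f(4.75)].
Sum ≈ 9.670282.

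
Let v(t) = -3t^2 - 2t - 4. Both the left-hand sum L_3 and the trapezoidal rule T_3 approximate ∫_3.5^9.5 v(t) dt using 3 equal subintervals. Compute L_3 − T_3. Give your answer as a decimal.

L_3 = -682.5.
T_3 = -928.5.
L_3 − T_3 = 246.

246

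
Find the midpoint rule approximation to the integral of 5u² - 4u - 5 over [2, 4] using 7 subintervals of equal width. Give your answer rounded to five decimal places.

Δu = (4 − 2)/7 = 2/7.
Midpoints: 15/7, 17/7, 19/7, 3, 23/7, 25/7, 27/7.
f(15/7) = 460/49, f(17/7) = 724/49, f(19/7) = 1028/49, f(3) = 28, f(23/7) = 1756/49, f(25/7) = 2180/49, f(27/7) = 2644/49.
Sum = Δu · [f(15/7) + f(17/7) + f(19/7) + ...].
Sum ≈ 59.26531.

59.26531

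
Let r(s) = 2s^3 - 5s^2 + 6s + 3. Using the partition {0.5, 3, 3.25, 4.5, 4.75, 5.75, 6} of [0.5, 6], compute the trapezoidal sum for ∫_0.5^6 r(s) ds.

436.78125

Subinterval widths: 2.5, 0.25, 1.25, 0.25, 1, 0.25.
r(0.5) = 5, r(3) = 30, r(3.25) = 38.34375, r(4.5) = 111, r(4.75) = 133.03125, r(5.75) = 252.40625, r(6) = 291.
On each subinterval the trapezoid contributes (Δs_i/2)·[r(s_{i-1}) + r(s_i)].
Sum = 436.78125.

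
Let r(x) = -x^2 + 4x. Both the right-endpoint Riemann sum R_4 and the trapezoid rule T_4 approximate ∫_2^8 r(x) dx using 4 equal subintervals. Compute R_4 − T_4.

R_4 = -77.25.
T_4 = -50.25.
R_4 − T_4 = -27.

-27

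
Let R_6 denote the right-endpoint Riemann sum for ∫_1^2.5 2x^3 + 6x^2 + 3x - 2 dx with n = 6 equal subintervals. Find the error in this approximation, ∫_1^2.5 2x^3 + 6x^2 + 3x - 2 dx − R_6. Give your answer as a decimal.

Exact integral: ∫_1^2.5 f(x) dx = 53.15625.
R_6 = 61.5703125.
Error = 53.15625 − 61.5703125 = -8.4140625.

-8.4140625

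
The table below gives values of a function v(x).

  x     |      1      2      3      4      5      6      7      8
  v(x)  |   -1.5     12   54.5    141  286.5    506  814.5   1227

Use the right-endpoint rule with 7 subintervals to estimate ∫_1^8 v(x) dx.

Δx = 1.
Sum = 1·[12 + 54.5 + 141 + 286.5 + 506 + 814.5 + 1227] = 3041.5.

3041.5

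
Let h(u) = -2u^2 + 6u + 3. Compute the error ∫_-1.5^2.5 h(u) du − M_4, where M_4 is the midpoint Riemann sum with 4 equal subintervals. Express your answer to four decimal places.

Exact integral: ∫_-1.5^2.5 h(u) du ≈ 11.333333.
M_4 = 12.
Error ≈ 11.333333 − 12 ≈ -0.6667.

-0.6667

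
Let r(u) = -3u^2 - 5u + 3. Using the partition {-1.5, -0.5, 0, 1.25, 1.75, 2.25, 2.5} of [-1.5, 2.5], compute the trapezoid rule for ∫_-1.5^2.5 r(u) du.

Subinterval widths: 1, 0.5, 1.25, 0.5, 0.5, 0.25.
r(-1.5) = 3.75, r(-0.5) = 4.75, r(0) = 3, r(1.25) = -7.9375, r(1.75) = -14.9375, r(2.25) = -23.4375, r(2.5) = -28.25.
On each subinterval the trapezoid contributes (Δu_i/2)·[r(u_{i-1}) + r(u_i)].
Sum = -18.671875.

-18.671875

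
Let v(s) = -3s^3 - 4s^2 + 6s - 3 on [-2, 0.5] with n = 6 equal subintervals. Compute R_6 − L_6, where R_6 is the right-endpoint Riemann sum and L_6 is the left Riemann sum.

R_6 ≈ -16.2594039.
L_6 ≈ -18.6031539.
R_6 − L_6 = 2.34375.

2.34375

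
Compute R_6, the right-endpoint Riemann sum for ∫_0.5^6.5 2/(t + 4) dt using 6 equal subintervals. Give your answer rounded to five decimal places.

Δt = (6.5 − 0.5)/6 = 1.
Right endpoints: 1.5, 2.5, 3.5, 4.5, 5.5, 6.5.
f(1.5) = 4/11, f(2.5) = 4/13, f(3.5) = 4/15, f(4.5) = 4/17, f(5.5) = 4/19, f(6.5) = 4/21.
Sum = Δt · [f(1.5) + f(2.5) + f(3.5) + ...].
Sum ≈ 1.57429.

1.57429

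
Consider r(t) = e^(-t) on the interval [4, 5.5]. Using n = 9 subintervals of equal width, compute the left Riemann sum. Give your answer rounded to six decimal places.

0.015448

Δt = (5.5 − 4)/9 = 1/6.
Left endpoints: 4, 25/6, 13/3, 4.5, 14/3, 29/6, 5, 31/6, 16/3.
r(4) ≈ 0.018316, r(25/6) ≈ 0.015504, r(13/3) ≈ 0.013124, r(4.5) ≈ 0.011109, r(14/3) ≈ 0.009404, r(29/6) ≈ 0.007960, r(5) ≈ 0.006738, r(31/6) ≈ 0.005704, r(16/3) ≈ 0.004828.
Sum = Δt · [r(4) + r(25/6) + r(13/3) + ...].
Sum ≈ 0.015448.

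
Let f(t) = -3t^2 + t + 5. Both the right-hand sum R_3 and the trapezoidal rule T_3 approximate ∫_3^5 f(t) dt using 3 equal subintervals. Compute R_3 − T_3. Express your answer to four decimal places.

-15.3333

R_3 ≈ -95.777778.
T_3 ≈ -80.444444.
R_3 − T_3 ≈ -15.3333.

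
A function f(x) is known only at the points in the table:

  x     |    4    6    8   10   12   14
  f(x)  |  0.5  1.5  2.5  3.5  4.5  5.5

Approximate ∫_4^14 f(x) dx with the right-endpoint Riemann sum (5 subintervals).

Δx = 2.
Sum = 2·[1.5 + 2.5 + 3.5 + 4.5 + 5.5] = 35.

35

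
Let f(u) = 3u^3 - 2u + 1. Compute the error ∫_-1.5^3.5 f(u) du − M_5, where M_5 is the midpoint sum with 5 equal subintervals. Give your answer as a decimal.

3.75

Exact integral: ∫_-1.5^3.5 f(u) du = 103.75.
M_5 = 100.
Error = 103.75 − 100 = 3.75.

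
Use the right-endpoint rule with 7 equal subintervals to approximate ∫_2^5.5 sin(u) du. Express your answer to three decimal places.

-1.505

Δu = (5.5 − 2)/7 = 0.5.
Right endpoints: 2.5, 3, 3.5, 4, 4.5, 5, 5.5.
f(2.5) ≈ 0.598, f(3) ≈ 0.141, f(3.5) ≈ -0.351, f(4) ≈ -0.757, f(4.5) ≈ -0.978, f(5) ≈ -0.959, f(5.5) ≈ -0.706.
Sum = Δu · [f(2.5) + f(3) + f(3.5) + ...].
Sum ≈ -1.505.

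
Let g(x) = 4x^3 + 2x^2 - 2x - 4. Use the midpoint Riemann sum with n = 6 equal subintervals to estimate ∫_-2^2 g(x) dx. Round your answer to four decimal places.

Δx = (2 − (-2))/6 = 2/3.
Midpoints: -5/3, -1, -1/3, 1/3, 1, 5/3.
g(-5/3) = -368/27, g(-1) = -4, g(-1/3) = -88/27, g(1/3) = -116/27, g(1) = 0, g(5/3) = 452/27.
Sum = Δx · [g(-5/3) + g(-1) + g(-1/3) + ...].
Sum ≈ -5.6296.

-5.6296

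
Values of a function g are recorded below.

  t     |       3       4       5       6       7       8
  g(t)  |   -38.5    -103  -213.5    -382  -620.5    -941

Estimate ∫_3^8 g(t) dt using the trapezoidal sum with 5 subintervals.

Δt = 1.
T_5 = (1/2)·[(-38.5) + 2·(-103) + 2·(-213.5) + 2·(-382) + 2·(-620.5) + (-941)] = -1808.75.

-1808.75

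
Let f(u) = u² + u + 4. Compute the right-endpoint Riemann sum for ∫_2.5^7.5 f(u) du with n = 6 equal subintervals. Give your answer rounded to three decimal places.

Δu = (7.5 − 2.5)/6 = 5/6.
Right endpoints: 10/3, 25/6, 5, 35/6, 20/3, 7.5.
f(10/3) = 166/9, f(25/6) = 919/36, f(5) = 34, f(35/6) = 1579/36, f(20/3) = 496/9, f(7.5) = 67.75.
Sum = Δu · [f(10/3) + f(25/6) + f(5) + ...].
Sum ≈ 203.912.

203.912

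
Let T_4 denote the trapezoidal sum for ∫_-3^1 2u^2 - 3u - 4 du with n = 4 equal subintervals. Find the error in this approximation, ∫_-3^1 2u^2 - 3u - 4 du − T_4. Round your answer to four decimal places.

Exact integral: ∫_-3^1 f(u) du ≈ 14.666667.
T_4 = 16.
Error ≈ 14.666667 − 16 ≈ -1.3333.

-1.3333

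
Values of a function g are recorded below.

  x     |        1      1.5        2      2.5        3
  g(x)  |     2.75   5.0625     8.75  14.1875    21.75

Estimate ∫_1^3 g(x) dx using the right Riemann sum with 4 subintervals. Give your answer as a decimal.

Δx = 0.5.
Sum = 0.5·[5.0625 + 8.75 + 14.1875 + 21.75] = 24.875.

24.875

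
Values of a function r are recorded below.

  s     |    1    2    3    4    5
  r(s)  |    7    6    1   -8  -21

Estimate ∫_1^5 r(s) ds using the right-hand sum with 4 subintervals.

Δs = 1.
Sum = 1·[6 + 1 + (-8) + (-21)] = -22.

-22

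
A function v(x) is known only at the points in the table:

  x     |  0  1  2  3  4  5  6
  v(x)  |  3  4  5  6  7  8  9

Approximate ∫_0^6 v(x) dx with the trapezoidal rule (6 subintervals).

Δx = 1.
T_6 = (1/2)·[3 + 2·4 + 2·5 + 2·6 + 2·7 + 2·8 + 9] = 36.

36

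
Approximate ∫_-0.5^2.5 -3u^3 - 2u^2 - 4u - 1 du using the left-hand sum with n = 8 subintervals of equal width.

-42.1640625

Δu = (2.5 − (-0.5))/8 = 0.375.
Left endpoints: -0.5, -0.125, 0.25, 0.625, 1, 1.375, 1.75, 2.125.
f(-0.5) = 0.875, f(-0.125) = -269/512, f(0.25) = -2.171875, f(0.625) = -2567/512, f(1) = -10, f(1.375) = -9257/512, f(1.75) = -30.203125, f(2.125) = -24227/512.
Sum = Δu · [f(-0.5) + f(-0.125) + f(0.25) + ...].
Sum = -42.1640625.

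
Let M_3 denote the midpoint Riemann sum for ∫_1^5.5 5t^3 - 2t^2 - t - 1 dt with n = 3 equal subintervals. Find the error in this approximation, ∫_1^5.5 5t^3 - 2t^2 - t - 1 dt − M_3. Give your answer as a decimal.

39.4453125

Exact integral: ∫_1^5.5 f(t) dt = 1013.203125.
M_3 = 973.7578125.
Error = 1013.203125 − 973.7578125 = 39.4453125.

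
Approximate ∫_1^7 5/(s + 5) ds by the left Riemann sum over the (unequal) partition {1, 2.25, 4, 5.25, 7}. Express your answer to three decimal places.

Subinterval widths: 1.25, 1.75, 1.25, 1.75.
Left endpoints: 1, 2.25, 4, 5.25.
f(1) = 5/6, f(2.25) = 20/29, f(4) = 5/9, f(5.25) = 20/41.
Sum = Σ Δs_i · f(s_i).
Sum ≈ 3.797.

3.797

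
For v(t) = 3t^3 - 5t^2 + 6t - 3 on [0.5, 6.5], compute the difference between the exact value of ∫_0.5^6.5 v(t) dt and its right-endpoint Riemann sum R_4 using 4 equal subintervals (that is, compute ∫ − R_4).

-546.75

Exact integral: ∫_0.5^6.5 v(t) dt = 989.25.
R_4 = 1536.
Error = 989.25 − 1536 = -546.75.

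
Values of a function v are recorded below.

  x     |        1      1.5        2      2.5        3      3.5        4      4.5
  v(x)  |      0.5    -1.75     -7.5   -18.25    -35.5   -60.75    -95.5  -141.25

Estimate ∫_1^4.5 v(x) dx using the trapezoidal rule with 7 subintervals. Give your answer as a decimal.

Δx = 0.5.
T_7 = (0.5/2)·[0.5 + 2·(-1.75) + 2·(-7.5) + 2·(-18.25) + 2·(-35.5) + 2·(-60.75) + 2·(-95.5) + (-141.25)] = -144.8125.

-144.8125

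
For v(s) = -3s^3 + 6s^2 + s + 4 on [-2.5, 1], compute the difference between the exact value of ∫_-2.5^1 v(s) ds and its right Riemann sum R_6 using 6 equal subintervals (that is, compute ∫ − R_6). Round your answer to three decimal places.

20.183

Exact integral: ∫_-2.5^1 v(s) ds = 73.171875.
R_6 ≈ 52.98915.
Error ≈ 73.171875 − 52.98915 ≈ 20.183.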